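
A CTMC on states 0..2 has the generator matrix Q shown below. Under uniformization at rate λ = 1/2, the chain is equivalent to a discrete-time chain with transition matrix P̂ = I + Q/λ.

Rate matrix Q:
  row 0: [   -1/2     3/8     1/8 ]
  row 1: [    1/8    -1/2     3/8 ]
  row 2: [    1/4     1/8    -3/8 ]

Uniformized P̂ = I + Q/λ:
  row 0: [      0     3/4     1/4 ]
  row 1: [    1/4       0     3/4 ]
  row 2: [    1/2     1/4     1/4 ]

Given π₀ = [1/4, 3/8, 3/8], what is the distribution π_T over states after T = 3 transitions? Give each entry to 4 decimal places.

π = [0.2754, 0.3145, 0.4102]

t=0: π = [0.2500, 0.3750, 0.3750]
t=1: π = [0.2813, 0.2813, 0.4375]
t=2: π = [0.2891, 0.3203, 0.3906]
t=3: π = [0.2754, 0.3145, 0.4102]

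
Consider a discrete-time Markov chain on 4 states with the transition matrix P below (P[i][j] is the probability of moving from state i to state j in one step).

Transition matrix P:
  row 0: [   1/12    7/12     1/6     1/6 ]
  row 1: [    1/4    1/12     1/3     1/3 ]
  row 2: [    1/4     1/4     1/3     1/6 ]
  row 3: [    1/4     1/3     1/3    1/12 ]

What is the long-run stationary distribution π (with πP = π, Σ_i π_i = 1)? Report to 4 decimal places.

π = [0.2143, 0.2897, 0.2976, 0.1984]

Balance equations π_j = Σ_i π_i·P[i][j]:
  π_0 = 1/12·π_0 + 1/4·π_1 + 1/4·π_2 + 1/4·π_3
  π_1 = 7/12·π_0 + 1/12·π_1 + 1/4·π_2 + 1/3·π_3
  π_2 = 1/6·π_0 + 1/3·π_1 + 1/3·π_2 + 1/3·π_3
  normalize: π_0 + π_1 + π_2 + π_3 = 1
Solving the linear system gives exactly π = [3/14, 73/252, 25/84, 25/126].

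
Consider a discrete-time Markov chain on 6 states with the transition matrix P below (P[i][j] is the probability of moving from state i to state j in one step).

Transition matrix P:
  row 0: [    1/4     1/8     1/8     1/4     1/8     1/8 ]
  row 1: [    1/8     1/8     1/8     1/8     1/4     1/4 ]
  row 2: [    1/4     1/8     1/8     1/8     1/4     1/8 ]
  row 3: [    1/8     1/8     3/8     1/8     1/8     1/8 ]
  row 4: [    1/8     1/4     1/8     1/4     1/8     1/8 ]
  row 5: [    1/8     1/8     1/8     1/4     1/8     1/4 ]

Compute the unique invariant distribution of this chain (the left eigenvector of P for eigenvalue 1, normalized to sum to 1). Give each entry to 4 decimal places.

Balance equations π_j = Σ_i π_i·P[i][j]:
  π_0 = 1/4·π_0 + 1/8·π_1 + 1/4·π_2 + 1/8·π_3 + 1/8·π_4 + 1/8·π_5
  π_1 = 1/8·π_0 + 1/8·π_1 + 1/8·π_2 + 1/8·π_3 + 1/4·π_4 + 1/8·π_5
  π_2 = 1/8·π_0 + 1/8·π_1 + 1/8·π_2 + 3/8·π_3 + 1/8·π_4 + 1/8·π_5
  π_3 = 1/4·π_0 + 1/8·π_1 + 1/8·π_2 + 1/8·π_3 + 1/4·π_4 + 1/4·π_5
  π_4 = 1/8·π_0 + 1/4·π_1 + 1/4·π_2 + 1/8·π_3 + 1/8·π_4 + 1/8·π_5
  normalize: π_0 + π_1 + π_2 + π_3 + π_4 + π_5 = 1
Solving the linear system gives exactly π = [5465/32648, 679/4664, 801/4664, 109/583, 96/583, 5343/32648].

π = [0.1674, 0.1456, 0.1717, 0.1870, 0.1647, 0.1637]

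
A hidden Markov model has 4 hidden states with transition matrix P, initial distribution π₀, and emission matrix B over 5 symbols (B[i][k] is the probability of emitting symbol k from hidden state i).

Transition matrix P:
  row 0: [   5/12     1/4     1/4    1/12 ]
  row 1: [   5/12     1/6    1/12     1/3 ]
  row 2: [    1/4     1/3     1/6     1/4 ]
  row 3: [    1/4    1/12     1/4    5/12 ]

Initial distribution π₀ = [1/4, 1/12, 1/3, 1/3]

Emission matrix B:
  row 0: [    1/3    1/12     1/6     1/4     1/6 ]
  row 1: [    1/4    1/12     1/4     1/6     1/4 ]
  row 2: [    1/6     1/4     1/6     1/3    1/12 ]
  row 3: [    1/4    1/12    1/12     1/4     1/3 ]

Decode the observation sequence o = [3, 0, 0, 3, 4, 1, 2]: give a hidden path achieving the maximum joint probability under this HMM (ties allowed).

t=0: δ = [6.250e-02, 1.389e-02, 1.111e-01, 8.333e-02]  (obs o_0=3)
t=1: δ = [9.259e-03, 9.259e-03, 3.472e-03, 8.681e-03]  ψ = [2, 2, 3, 3]  (obs o_1=0)
t=2: δ = [1.286e-03, 5.787e-04, 3.858e-04, 9.042e-04]  ψ = [0, 0, 0, 3]  (obs o_2=0)
t=3: δ = [1.340e-04, 5.358e-05, 1.072e-04, 9.419e-05]  ψ = [0, 0, 0, 3]  (obs o_3=3)
t=4: δ = [9.303e-06, 8.931e-06, 2.791e-06, 1.308e-05]  ψ = [0, 2, 0, 3]  (obs o_4=4)
t=5: δ = [3.230e-07, 1.938e-07, 8.176e-07, 4.542e-07]  ψ = [0, 0, 3, 3]  (obs o_5=1)
t=6: δ = [3.407e-08, 6.814e-08, 2.271e-08, 1.703e-08]  ψ = [2, 2, 2, 2]  (obs o_6=2)
backtrack: best end state = 1; path = [3, 3, 3, 3, 3, 2, 1]

path = [3, 3, 3, 3, 3, 2, 1]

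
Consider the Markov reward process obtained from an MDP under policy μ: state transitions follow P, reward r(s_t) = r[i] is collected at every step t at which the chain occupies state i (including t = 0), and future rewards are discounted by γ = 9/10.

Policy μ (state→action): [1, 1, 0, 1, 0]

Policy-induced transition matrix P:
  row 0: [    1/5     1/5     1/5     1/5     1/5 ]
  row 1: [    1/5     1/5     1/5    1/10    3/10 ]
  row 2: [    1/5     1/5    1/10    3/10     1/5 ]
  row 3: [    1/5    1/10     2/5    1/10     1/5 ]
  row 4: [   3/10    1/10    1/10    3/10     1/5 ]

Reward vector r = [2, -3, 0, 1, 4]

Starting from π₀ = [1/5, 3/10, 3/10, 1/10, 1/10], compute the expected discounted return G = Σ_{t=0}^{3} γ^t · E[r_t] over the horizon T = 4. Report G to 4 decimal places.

G = 2.5075

t=0: π = [0.2000, 0.3000, 0.3000, 0.1000, 0.1000], E[r] = 0.0000, γ^t·E[r] = 0.000000, running G = 0.000000
t=1: π = [0.2100, 0.1800, 0.1800, 0.2000, 0.2300], E[r] = 1.0000, γ^t·E[r] = 0.900000, running G = 0.900000
t=2: π = [0.2230, 0.1570, 0.1990, 0.2030, 0.2180], E[r] = 1.0500, γ^t·E[r] = 0.850500, running G = 1.750500
t=3: π = [0.2218, 0.1579, 0.1989, 0.2057, 0.2157], E[r] = 1.0384, γ^t·E[r] = 0.756994, running G = 2.507494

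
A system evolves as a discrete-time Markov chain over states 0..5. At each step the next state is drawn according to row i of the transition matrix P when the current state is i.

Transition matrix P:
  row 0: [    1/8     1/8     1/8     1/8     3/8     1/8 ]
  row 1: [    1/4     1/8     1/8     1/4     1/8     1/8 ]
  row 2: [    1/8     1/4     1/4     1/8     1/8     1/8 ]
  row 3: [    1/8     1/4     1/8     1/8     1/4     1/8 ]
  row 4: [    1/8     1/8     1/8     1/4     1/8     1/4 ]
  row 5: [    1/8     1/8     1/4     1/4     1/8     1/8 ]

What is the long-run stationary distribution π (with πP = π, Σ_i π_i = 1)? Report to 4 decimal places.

Balance equations π_j = Σ_i π_i·P[i][j]:
  π_0 = 1/8·π_0 + 1/4·π_1 + 1/8·π_2 + 1/8·π_3 + 1/8·π_4 + 1/8·π_5
  π_1 = 1/8·π_0 + 1/8·π_1 + 1/4·π_2 + 1/4·π_3 + 1/8·π_4 + 1/8·π_5
  π_2 = 1/8·π_0 + 1/8·π_1 + 1/4·π_2 + 1/8·π_3 + 1/8·π_4 + 1/4·π_5
  π_3 = 1/8·π_0 + 1/4·π_1 + 1/8·π_2 + 1/8·π_3 + 1/4·π_4 + 1/4·π_5
  π_4 = 3/8·π_0 + 1/8·π_1 + 1/8·π_2 + 1/4·π_3 + 1/8·π_4 + 1/8·π_5
  normalize: π_0 + π_1 + π_2 + π_3 + π_4 + π_5 = 1
Solving the linear system gives exactly π = [5397/36935, 6241/36935, 6058/36935, 1387/7387, 6833/36935, 5471/36935].

π = [0.1461, 0.1690, 0.1640, 0.1878, 0.1850, 0.1481]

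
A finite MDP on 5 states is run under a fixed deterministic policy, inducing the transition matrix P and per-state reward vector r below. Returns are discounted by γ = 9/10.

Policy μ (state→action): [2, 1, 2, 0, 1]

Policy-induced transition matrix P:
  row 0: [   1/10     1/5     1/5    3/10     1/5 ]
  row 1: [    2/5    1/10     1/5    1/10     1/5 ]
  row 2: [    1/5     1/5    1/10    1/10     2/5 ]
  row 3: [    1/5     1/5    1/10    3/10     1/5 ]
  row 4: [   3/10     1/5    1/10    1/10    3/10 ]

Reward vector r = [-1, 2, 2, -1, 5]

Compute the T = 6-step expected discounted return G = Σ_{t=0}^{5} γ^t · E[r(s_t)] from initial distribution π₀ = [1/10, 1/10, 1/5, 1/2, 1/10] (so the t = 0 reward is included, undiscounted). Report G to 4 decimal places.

G = 5.9186

t=0: π = [0.1000, 0.1000, 0.2000, 0.5000, 0.1000], E[r] = 0.5000, γ^t·E[r] = 0.500000, running G = 0.500000
t=1: π = [0.2200, 0.1900, 0.1200, 0.2200, 0.2500], E[r] = 1.4300, γ^t·E[r] = 1.287000, running G = 1.787000
t=2: π = [0.2410, 0.1810, 0.1410, 0.1880, 0.2490], E[r] = 1.4600, γ^t·E[r] = 1.182600, running G = 2.969600
t=3: π = [0.2370, 0.1819, 0.1422, 0.1858, 0.2531], E[r] = 1.4909, γ^t·E[r] = 1.086866, running G = 4.056466
t=4: π = [0.2380, 0.1818, 0.1419, 0.1846, 0.2538], E[r] = 1.4936, γ^t·E[r] = 0.979951, running G = 5.036417
t=5: π = [0.2379, 0.1818, 0.1420, 0.1845, 0.2538], E[r] = 1.4939, γ^t·E[r] = 0.882142, running G = 5.918559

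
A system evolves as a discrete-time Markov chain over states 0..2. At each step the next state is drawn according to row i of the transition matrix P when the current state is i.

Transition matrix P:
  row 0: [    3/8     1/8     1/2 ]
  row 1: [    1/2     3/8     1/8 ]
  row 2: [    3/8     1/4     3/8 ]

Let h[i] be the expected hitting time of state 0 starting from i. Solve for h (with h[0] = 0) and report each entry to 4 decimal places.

h = [0.0000, 2.0870, 2.4348]

First-step conditioning: h[0] = 0; for i ≠ 0, h[i] = 1 + Σ_k P[i][k]·h[k].
  h[1] = 1 + 3/8·h[1] + 1/8·h[2]
  h[2] = 1 + 1/4·h[1] + 3/8·h[2]
Solving the 2×2 linear system over states ≠ 0 gives exactly h = [0, 48/23, 56/23] (h[0] = 0 is the target).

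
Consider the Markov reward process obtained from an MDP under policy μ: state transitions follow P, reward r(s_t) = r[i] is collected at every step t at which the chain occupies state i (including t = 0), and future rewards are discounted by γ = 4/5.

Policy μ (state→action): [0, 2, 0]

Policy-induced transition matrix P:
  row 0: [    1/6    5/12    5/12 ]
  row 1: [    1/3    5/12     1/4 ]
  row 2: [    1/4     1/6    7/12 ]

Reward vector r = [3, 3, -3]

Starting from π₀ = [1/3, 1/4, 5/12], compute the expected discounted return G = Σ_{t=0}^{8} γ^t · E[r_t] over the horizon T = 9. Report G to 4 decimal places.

G = 1.6972

t=0: π = [0.3333, 0.2500, 0.4167], E[r] = 0.5000, γ^t·E[r] = 0.500000, running G = 0.500000
t=1: π = [0.2431, 0.3125, 0.4444], E[r] = 0.3333, γ^t·E[r] = 0.266667, running G = 0.766667
t=2: π = [0.2558, 0.3056, 0.4387], E[r] = 0.3681, γ^t·E[r] = 0.235556, running G = 1.002222
t=3: π = [0.2541, 0.3070, 0.4389], E[r] = 0.3669, γ^t·E[r] = 0.187852, running G = 1.190074
t=4: π = [0.2544, 0.3070, 0.4386], E[r] = 0.3682, γ^t·E[r] = 0.150795, running G = 1.340869
t=5: π = [0.2544, 0.3070, 0.4386], E[r] = 0.3683, γ^t·E[r] = 0.120689, running G = 1.461558
t=6: π = [0.2544, 0.3070, 0.4386], E[r] = 0.3684, γ^t·E[r] = 0.096572, running G = 1.558130
t=7: π = [0.2544, 0.3070, 0.4386], E[r] = 0.3684, γ^t·E[r] = 0.077262, running G = 1.635391
t=8: π = [0.2544, 0.3070, 0.4386], E[r] = 0.3684, γ^t·E[r] = 0.061810, running G = 1.697201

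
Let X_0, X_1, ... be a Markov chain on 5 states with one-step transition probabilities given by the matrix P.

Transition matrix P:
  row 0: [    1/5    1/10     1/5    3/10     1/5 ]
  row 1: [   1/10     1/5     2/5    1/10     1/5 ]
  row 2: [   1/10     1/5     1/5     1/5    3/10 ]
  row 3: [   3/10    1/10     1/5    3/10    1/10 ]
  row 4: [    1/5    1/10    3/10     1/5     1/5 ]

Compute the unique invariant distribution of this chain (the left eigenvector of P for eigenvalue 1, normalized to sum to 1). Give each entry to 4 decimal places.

π = [0.1841, 0.1387, 0.2479, 0.2273, 0.2021]

Balance equations π_j = Σ_i π_i·P[i][j]:
  π_0 = 1/5·π_0 + 1/10·π_1 + 1/10·π_2 + 3/10·π_3 + 1/5·π_4
  π_1 = 1/10·π_0 + 1/5·π_1 + 1/5·π_2 + 1/10·π_3 + 1/10·π_4
  π_2 = 1/5·π_0 + 2/5·π_1 + 1/5·π_2 + 1/5·π_3 + 3/10·π_4
  π_3 = 3/10·π_0 + 1/10·π_1 + 1/5·π_2 + 3/10·π_3 + 1/5·π_4
  normalize: π_0 + π_1 + π_2 + π_3 + π_4 = 1
Solving the linear system gives exactly π = [1585/8611, 1194/8611, 2135/8611, 1957/8611, 1740/8611].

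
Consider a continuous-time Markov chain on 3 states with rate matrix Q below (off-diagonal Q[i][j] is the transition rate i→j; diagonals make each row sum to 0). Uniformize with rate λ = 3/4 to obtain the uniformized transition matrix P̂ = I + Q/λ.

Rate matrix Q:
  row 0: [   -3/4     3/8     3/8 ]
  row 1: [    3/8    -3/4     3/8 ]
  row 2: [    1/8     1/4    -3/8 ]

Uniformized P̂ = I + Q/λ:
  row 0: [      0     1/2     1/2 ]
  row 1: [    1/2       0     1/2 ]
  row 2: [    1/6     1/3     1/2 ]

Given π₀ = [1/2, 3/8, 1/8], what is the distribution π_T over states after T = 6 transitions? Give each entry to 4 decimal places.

π = [0.2227, 0.2773, 0.5000]

t=0: π = [0.5000, 0.3750, 0.1250]
t=1: π = [0.2083, 0.2917, 0.5000]
t=2: π = [0.2292, 0.2708, 0.5000]
t=3: π = [0.2188, 0.2813, 0.5000]
t=4: π = [0.2240, 0.2760, 0.5000]
t=5: π = [0.2214, 0.2786, 0.5000]
t=6: π = [0.2227, 0.2773, 0.5000]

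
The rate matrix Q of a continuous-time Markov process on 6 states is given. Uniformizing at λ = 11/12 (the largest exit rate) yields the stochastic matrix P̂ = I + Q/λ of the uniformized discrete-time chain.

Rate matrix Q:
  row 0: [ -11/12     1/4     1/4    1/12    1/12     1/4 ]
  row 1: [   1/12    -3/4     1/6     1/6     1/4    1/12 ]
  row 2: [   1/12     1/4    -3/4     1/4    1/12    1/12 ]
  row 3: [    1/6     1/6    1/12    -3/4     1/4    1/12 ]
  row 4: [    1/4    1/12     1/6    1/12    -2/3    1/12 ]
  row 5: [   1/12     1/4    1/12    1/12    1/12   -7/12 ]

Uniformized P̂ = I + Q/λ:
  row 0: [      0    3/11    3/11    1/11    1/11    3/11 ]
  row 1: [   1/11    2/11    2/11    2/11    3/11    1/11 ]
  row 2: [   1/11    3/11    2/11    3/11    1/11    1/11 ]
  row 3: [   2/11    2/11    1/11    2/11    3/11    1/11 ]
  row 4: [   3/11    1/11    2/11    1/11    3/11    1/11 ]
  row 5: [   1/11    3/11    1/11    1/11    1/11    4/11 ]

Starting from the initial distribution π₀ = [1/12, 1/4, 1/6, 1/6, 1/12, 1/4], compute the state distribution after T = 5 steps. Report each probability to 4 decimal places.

π = [0.1279, 0.2054, 0.1652, 0.1536, 0.1908, 0.1570]

t=0: π = [0.0833, 0.2500, 0.1667, 0.1667, 0.0833, 0.2500]
t=1: π = [0.1136, 0.2197, 0.1515, 0.1591, 0.1818, 0.1742]
t=2: π = [0.1281, 0.2052, 0.1618, 0.1529, 0.1928, 0.1591]
t=3: π = [0.1282, 0.2051, 0.1651, 0.1529, 0.1911, 0.1576]
t=4: π = [0.1279, 0.2054, 0.1652, 0.1535, 0.1907, 0.1572]
t=5: π = [0.1279, 0.2054, 0.1652, 0.1536, 0.1908, 0.1570]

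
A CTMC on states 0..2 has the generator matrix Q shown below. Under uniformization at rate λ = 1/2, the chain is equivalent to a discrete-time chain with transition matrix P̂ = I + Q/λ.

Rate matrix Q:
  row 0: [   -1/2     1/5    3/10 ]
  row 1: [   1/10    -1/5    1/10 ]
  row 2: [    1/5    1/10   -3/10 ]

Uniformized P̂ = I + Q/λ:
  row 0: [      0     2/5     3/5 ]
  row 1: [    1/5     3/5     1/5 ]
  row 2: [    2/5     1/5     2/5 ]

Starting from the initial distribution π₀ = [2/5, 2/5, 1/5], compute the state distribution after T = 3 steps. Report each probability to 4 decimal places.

t=0: π = [0.4000, 0.4000, 0.2000]
t=1: π = [0.1600, 0.4400, 0.4000]
t=2: π = [0.2480, 0.4080, 0.3440]
t=3: π = [0.2192, 0.4128, 0.3680]

π = [0.2192, 0.4128, 0.3680]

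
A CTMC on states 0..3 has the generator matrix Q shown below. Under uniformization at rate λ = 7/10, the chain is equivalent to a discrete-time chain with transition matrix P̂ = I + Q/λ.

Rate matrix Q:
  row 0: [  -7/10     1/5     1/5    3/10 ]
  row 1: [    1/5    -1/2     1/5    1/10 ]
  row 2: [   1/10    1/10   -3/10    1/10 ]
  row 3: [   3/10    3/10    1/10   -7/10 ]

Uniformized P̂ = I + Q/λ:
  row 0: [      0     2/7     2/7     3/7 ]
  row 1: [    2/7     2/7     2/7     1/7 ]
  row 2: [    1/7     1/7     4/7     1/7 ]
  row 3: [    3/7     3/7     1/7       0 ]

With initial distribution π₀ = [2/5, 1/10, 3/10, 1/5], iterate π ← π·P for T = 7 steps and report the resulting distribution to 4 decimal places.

π = [0.2009, 0.2586, 0.3650, 0.1755]

t=0: π = [0.4000, 0.1000, 0.3000, 0.2000]
t=1: π = [0.1571, 0.2714, 0.3429, 0.2286]
t=2: π = [0.2245, 0.2694, 0.3510, 0.1551]
t=3: π = [0.1936, 0.2577, 0.3638, 0.1848]
t=4: π = [0.2048, 0.2601, 0.3633, 0.1718]
t=5: π = [0.1998, 0.2584, 0.3650, 0.1768]
t=6: π = [0.2017, 0.2588, 0.3647, 0.1747]
t=7: π = [0.2009, 0.2586, 0.3650, 0.1755]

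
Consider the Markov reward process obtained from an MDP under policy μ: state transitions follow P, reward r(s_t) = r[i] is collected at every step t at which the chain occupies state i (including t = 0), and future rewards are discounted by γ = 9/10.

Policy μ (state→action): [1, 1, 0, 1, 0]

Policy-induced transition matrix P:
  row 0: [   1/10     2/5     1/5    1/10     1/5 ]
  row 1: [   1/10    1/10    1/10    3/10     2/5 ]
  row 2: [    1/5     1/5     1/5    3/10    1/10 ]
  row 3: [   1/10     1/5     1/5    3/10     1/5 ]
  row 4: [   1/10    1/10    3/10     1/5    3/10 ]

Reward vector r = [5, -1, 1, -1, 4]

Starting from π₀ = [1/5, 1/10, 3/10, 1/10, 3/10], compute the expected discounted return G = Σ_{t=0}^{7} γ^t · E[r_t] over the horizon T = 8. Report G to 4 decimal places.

G = 8.5539

t=0: π = [0.2000, 0.1000, 0.3000, 0.1000, 0.3000], E[r] = 2.3000, γ^t·E[r] = 2.300000, running G = 2.300000
t=1: π = [0.1300, 0.2000, 0.2200, 0.2300, 0.2200], E[r] = 1.3200, γ^t·E[r] = 1.188000, running G = 3.488000
t=2: π = [0.1220, 0.1840, 0.2020, 0.2520, 0.2400], E[r] = 1.3360, γ^t·E[r] = 1.082160, running G = 4.570160
t=3: π = [0.1202, 0.1820, 0.2056, 0.2516, 0.2406], E[r] = 1.3354, γ^t·E[r] = 0.973507, running G = 5.543667
t=4: π = [0.1206, 0.1818, 0.2059, 0.2519, 0.2399], E[r] = 1.3346, γ^t·E[r] = 0.875618, running G = 6.419285
t=5: π = [0.1206, 0.1819, 0.2058, 0.2519, 0.2398], E[r] = 1.3339, γ^t·E[r] = 0.787678, running G = 7.206963
t=6: π = [0.1206, 0.1819, 0.2058, 0.2519, 0.2398], E[r] = 1.3340, γ^t·E[r] = 0.708926, running G = 7.915888
t=7: π = [0.1206, 0.1819, 0.2058, 0.2519, 0.2398], E[r] = 1.3340, γ^t·E[r] = 0.638040, running G = 8.553929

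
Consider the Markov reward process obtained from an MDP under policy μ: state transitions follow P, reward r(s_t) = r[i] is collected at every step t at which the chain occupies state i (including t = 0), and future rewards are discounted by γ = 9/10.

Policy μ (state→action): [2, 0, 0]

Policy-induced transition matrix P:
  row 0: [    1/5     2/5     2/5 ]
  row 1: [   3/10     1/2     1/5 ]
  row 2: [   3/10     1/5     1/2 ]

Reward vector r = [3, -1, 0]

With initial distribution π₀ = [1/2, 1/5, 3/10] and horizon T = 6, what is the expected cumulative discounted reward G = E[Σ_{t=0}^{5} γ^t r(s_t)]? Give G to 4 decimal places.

t=0: π = [0.5000, 0.2000, 0.3000], E[r] = 1.3000, γ^t·E[r] = 1.300000, running G = 1.300000
t=1: π = [0.2500, 0.3600, 0.3900], E[r] = 0.3900, γ^t·E[r] = 0.351000, running G = 1.651000
t=2: π = [0.2750, 0.3580, 0.3670], E[r] = 0.4670, γ^t·E[r] = 0.378270, running G = 2.029270
t=3: π = [0.2725, 0.3624, 0.3651], E[r] = 0.4551, γ^t·E[r] = 0.331768, running G = 2.361038
t=4: π = [0.2728, 0.3632, 0.3640], E[r] = 0.4550, γ^t·E[r] = 0.298545, running G = 2.659583
t=5: π = [0.2727, 0.3635, 0.3638], E[r] = 0.4547, γ^t·E[r] = 0.268472, running G = 2.928055

G = 2.9281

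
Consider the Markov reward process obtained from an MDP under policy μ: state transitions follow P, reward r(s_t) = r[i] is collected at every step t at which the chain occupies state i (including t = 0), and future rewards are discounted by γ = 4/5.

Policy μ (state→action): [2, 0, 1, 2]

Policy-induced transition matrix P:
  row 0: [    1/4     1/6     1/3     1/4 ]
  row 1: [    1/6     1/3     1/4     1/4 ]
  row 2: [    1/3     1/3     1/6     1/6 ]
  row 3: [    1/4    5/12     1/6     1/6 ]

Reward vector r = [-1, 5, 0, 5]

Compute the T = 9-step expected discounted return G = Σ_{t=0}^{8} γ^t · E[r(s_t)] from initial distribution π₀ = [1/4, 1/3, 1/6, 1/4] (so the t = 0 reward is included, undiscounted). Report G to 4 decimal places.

G = 10.5935

t=0: π = [0.2500, 0.3333, 0.1667, 0.2500], E[r] = 2.6667, γ^t·E[r] = 2.666667, running G = 2.666667
t=1: π = [0.2361, 0.3125, 0.2361, 0.2153], E[r] = 2.4028, γ^t·E[r] = 1.922222, running G = 4.588889
t=2: π = [0.2436, 0.3119, 0.2321, 0.2124], E[r] = 2.3779, γ^t·E[r] = 1.521852, running G = 6.110741
t=3: π = [0.2433, 0.3104, 0.2333, 0.2130], E[r] = 2.3736, γ^t·E[r] = 1.215284, running G = 7.326025
t=4: π = [0.2436, 0.3105, 0.2331, 0.2128], E[r] = 2.3731, γ^t·E[r] = 0.972028, running G = 8.298053
t=5: π = [0.2435, 0.3105, 0.2331, 0.2128], E[r] = 2.3730, γ^t·E[r] = 0.777592, running G = 9.075645
t=6: π = [0.2436, 0.3105, 0.2331, 0.2128], E[r] = 2.3730, γ^t·E[r] = 0.622071, running G = 9.697716
t=7: π = [0.2436, 0.3105, 0.2331, 0.2128], E[r] = 2.3730, γ^t·E[r] = 0.497657, running G = 10.195373
t=8: π = [0.2436, 0.3105, 0.2331, 0.2128], E[r] = 2.3730, γ^t·E[r] = 0.398125, running G = 10.593498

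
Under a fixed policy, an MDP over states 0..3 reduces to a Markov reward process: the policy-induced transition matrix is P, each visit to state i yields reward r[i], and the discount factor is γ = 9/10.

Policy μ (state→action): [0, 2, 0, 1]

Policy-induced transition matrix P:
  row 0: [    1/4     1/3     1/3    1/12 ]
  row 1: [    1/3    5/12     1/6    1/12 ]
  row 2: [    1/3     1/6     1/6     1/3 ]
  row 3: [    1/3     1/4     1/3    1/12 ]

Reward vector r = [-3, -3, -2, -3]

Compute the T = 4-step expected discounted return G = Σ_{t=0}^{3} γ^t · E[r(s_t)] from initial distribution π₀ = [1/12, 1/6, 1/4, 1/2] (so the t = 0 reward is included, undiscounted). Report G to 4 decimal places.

G = -9.4539

t=0: π = [0.0833, 0.1667, 0.2500, 0.5000], E[r] = -2.7500, γ^t·E[r] = -2.750000, running G = -2.750000
t=1: π = [0.3264, 0.2639, 0.2639, 0.1458], E[r] = -2.7361, γ^t·E[r] = -2.462500, running G = -5.212500
t=2: π = [0.3061, 0.2992, 0.2454, 0.1493], E[r] = -2.7546, γ^t·E[r] = -2.231250, running G = -7.443750
t=3: π = [0.3078, 0.3049, 0.2426, 0.1447], E[r] = -2.7574, γ^t·E[r] = -2.010164, running G = -9.453914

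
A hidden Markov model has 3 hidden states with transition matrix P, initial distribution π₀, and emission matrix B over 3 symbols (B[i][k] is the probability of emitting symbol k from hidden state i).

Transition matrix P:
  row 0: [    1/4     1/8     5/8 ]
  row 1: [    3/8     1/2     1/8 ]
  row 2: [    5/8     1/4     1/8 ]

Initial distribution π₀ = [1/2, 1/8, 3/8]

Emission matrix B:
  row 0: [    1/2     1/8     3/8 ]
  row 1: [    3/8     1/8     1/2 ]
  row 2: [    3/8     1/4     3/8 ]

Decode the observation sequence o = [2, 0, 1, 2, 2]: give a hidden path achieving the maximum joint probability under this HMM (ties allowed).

t=0: δ = [1.875e-01, 6.250e-02, 1.406e-01]  (obs o_0=2)
t=1: δ = [4.395e-02, 1.318e-02, 4.395e-02]  ψ = [2, 2, 0]  (obs o_1=0)
t=2: δ = [3.433e-03, 1.373e-03, 6.866e-03]  ψ = [2, 2, 0]  (obs o_2=1)
t=3: δ = [1.609e-03, 8.583e-04, 8.047e-04]  ψ = [2, 2, 0]  (obs o_3=2)
t=4: δ = [1.886e-04, 2.146e-04, 3.772e-04]  ψ = [2, 1, 0]  (obs o_4=2)
backtrack: best end state = 2; path = [2, 0, 2, 0, 2]

path = [2, 0, 2, 0, 2]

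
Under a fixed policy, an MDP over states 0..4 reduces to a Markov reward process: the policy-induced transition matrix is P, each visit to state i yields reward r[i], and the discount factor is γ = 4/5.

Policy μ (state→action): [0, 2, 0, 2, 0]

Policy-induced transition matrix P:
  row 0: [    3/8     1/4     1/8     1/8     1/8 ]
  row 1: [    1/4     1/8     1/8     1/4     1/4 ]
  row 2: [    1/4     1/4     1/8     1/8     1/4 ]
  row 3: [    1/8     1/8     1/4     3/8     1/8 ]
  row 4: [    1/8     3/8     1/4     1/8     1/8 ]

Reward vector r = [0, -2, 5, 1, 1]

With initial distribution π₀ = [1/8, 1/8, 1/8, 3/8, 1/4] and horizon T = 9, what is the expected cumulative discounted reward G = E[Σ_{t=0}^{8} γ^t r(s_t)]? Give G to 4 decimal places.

t=0: π = [0.1250, 0.1250, 0.1250, 0.3750, 0.2500], E[r] = 1.0000, γ^t·E[r] = 1.000000, running G = 1.000000
t=1: π = [0.1875, 0.2188, 0.2031, 0.2344, 0.1563], E[r] = 0.9688, γ^t·E[r] = 0.775000, running G = 1.775000
t=2: π = [0.2246, 0.2129, 0.1738, 0.2109, 0.1777], E[r] = 0.8320, γ^t·E[r] = 0.532500, running G = 2.307500
t=3: π = [0.2295, 0.2192, 0.1736, 0.2043, 0.1733], E[r] = 0.8071, γ^t·E[r] = 0.413250, running G = 2.720750
t=4: π = [0.2315, 0.2187, 0.1722, 0.2035, 0.1741], E[r] = 0.8012, γ^t·E[r] = 0.328175, running G = 3.048925
t=5: π = [0.2317, 0.2190, 0.1722, 0.2032, 0.1739], E[r] = 0.8001, γ^t·E[r] = 0.262178, running G = 3.311103
t=6: π = [0.2318, 0.2190, 0.1721, 0.2032, 0.1739], E[r] = 0.7998, γ^t·E[r] = 0.209671, running G = 3.520774
t=7: π = [0.2318, 0.2190, 0.1721, 0.2032, 0.1739], E[r] = 0.7998, γ^t·E[r] = 0.167726, running G = 3.688500
t=8: π = [0.2318, 0.2190, 0.1721, 0.2032, 0.1739], E[r] = 0.7998, γ^t·E[r] = 0.134179, running G = 3.822679

G = 3.8227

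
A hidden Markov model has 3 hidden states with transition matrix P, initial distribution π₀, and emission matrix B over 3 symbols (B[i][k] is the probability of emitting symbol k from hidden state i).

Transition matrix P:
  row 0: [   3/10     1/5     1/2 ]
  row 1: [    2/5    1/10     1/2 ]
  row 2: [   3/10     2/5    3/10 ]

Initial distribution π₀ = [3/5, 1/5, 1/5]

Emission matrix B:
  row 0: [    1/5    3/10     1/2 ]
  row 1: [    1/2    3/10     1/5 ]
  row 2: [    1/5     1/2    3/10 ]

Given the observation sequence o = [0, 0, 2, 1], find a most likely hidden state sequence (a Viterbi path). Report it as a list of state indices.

path = [0, 1, 0, 2]

t=0: δ = [1.200e-01, 1.000e-01, 4.000e-02]  (obs o_0=0)
t=1: δ = [8.000e-03, 1.200e-02, 1.200e-02]  ψ = [1, 0, 0]  (obs o_1=0)
t=2: δ = [2.400e-03, 9.600e-04, 1.800e-03]  ψ = [1, 2, 1]  (obs o_2=2)
t=3: δ = [2.160e-04, 2.160e-04, 6.000e-04]  ψ = [0, 2, 0]  (obs o_3=1)
backtrack: best end state = 2; path = [0, 1, 0, 2]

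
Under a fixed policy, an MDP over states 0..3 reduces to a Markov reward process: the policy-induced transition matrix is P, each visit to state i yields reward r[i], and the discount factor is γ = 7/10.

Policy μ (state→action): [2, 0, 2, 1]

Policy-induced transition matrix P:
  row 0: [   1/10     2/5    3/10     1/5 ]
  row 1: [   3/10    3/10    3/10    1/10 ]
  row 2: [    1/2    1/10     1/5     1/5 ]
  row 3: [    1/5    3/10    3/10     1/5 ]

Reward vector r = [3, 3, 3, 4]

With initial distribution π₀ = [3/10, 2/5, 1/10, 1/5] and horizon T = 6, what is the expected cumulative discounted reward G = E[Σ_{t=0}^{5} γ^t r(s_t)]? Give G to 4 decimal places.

t=0: π = [0.3000, 0.4000, 0.1000, 0.2000], E[r] = 3.2000, γ^t·E[r] = 3.200000, running G = 3.200000
t=1: π = [0.2400, 0.3100, 0.2900, 0.1600], E[r] = 3.1600, γ^t·E[r] = 2.212000, running G = 5.412000
t=2: π = [0.2940, 0.2660, 0.2710, 0.1690], E[r] = 3.1690, γ^t·E[r] = 1.552810, running G = 6.964810
t=3: π = [0.2785, 0.2752, 0.2729, 0.1734], E[r] = 3.1734, γ^t·E[r] = 1.088476, running G = 8.053286
t=4: π = [0.2815, 0.2733, 0.2727, 0.1725], E[r] = 3.1725, γ^t·E[r] = 0.761712, running G = 8.814999
t=5: π = [0.2810, 0.2736, 0.2727, 0.1727], E[r] = 3.1727, γ^t·E[r] = 0.533231, running G = 9.348230

G = 9.3482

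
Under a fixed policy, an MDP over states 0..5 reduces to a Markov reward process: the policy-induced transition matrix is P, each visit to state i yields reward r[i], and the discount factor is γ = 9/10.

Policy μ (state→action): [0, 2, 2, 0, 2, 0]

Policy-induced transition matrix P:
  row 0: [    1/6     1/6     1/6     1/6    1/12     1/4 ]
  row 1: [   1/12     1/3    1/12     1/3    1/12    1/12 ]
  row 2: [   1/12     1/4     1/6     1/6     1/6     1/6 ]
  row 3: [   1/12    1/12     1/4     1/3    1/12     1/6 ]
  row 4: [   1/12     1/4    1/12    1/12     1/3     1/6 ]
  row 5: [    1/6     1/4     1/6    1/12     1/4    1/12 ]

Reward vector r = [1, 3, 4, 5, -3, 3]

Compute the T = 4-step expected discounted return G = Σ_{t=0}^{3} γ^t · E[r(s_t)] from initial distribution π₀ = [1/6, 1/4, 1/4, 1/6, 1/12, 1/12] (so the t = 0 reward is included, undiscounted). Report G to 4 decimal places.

t=0: π = [0.1667, 0.2500, 0.2500, 0.1667, 0.0833, 0.0833], E[r] = 2.7500, γ^t·E[r] = 2.750000, running G = 2.750000
t=1: π = [0.1042, 0.2292, 0.1528, 0.2222, 0.1389, 0.1528], E[r] = 2.5556, γ^t·E[r] = 2.300000, running G = 5.050000
t=2: π = [0.1047, 0.2234, 0.1545, 0.2176, 0.1563, 0.1435], E[r] = 2.4427, γ^t·E[r] = 1.978594, running G = 7.028594
t=3: π = [0.1040, 0.2236, 0.1532, 0.2152, 0.1592, 0.1448], E[r] = 2.4203, γ^t·E[r] = 1.764422, running G = 8.793016

G = 8.7930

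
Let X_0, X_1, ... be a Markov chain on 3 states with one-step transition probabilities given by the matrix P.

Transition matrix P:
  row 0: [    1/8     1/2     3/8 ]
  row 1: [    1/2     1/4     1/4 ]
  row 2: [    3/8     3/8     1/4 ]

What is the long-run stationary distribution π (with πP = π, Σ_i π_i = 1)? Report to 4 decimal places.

Balance equations π_j = Σ_i π_i·P[i][j]:
  π_0 = 1/8·π_0 + 1/2·π_1 + 3/8·π_2
  π_1 = 1/2·π_0 + 1/4·π_1 + 3/8·π_2
  normalize: π_0 + π_1 + π_2 = 1
Solving the linear system gives exactly π = [30/89, 33/89, 26/89].

π = [0.3371, 0.3708, 0.2921]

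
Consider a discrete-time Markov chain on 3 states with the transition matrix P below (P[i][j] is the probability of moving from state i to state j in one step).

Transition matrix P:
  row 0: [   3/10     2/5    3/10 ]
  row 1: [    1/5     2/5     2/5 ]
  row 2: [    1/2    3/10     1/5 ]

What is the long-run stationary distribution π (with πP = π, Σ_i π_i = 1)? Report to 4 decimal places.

π = [0.3243, 0.3694, 0.3063]

Balance equations π_j = Σ_i π_i·P[i][j]:
  π_0 = 3/10·π_0 + 1/5·π_1 + 1/2·π_2
  π_1 = 2/5·π_0 + 2/5·π_1 + 3/10·π_2
  normalize: π_0 + π_1 + π_2 = 1
Solving the linear system gives exactly π = [12/37, 41/111, 34/111].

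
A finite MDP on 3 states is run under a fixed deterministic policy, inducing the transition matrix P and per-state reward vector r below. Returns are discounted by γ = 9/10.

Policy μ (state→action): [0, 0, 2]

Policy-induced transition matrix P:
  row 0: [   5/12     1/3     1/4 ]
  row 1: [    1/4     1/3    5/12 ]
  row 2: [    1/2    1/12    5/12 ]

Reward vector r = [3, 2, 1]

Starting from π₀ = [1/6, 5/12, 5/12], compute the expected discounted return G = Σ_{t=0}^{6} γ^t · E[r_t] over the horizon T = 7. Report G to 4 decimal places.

G = 10.3664

t=0: π = [0.1667, 0.4167, 0.4167], E[r] = 1.7500, γ^t·E[r] = 1.750000, running G = 1.750000
t=1: π = [0.3819, 0.2292, 0.3889], E[r] = 1.9931, γ^t·E[r] = 1.793750, running G = 3.543750
t=2: π = [0.4109, 0.2361, 0.3530], E[r] = 2.0579, γ^t·E[r] = 1.666875, running G = 5.210625
t=3: π = [0.4067, 0.2451, 0.3482], E[r] = 2.0585, γ^t·E[r] = 1.500680, running G = 6.711305
t=4: π = [0.4048, 0.2463, 0.3489], E[r] = 2.0560, γ^t·E[r] = 1.348914, running G = 8.060218
t=5: π = [0.4047, 0.2461, 0.3492], E[r] = 2.0555, γ^t·E[r] = 1.213751, running G = 9.273969
t=6: π = [0.4047, 0.2460, 0.3492], E[r] = 2.0555, γ^t·E[r] = 1.092392, running G = 10.366362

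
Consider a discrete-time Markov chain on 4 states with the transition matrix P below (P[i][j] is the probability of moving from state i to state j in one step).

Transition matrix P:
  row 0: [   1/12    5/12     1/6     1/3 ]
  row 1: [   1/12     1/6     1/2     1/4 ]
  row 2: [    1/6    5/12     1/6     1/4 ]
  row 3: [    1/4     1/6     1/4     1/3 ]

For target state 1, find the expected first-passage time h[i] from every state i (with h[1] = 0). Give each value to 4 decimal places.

h = [2.9642, 0.0000, 2.9029, 3.7002]

First-step conditioning: h[1] = 0; for i ≠ 1, h[i] = 1 + Σ_k P[i][k]·h[k].
  h[0] = 1 + 1/12·h[0] + 1/6·h[2] + 1/3·h[3]
  h[2] = 1 + 1/6·h[0] + 1/6·h[2] + 1/4·h[3]
  h[3] = 1 + 1/4·h[0] + 1/4·h[2] + 1/3·h[3]
Solving the 3×3 linear system over states ≠ 1 gives exactly h = [1740/587, 0, 1704/587, 2172/587] (h[1] = 0 is the target).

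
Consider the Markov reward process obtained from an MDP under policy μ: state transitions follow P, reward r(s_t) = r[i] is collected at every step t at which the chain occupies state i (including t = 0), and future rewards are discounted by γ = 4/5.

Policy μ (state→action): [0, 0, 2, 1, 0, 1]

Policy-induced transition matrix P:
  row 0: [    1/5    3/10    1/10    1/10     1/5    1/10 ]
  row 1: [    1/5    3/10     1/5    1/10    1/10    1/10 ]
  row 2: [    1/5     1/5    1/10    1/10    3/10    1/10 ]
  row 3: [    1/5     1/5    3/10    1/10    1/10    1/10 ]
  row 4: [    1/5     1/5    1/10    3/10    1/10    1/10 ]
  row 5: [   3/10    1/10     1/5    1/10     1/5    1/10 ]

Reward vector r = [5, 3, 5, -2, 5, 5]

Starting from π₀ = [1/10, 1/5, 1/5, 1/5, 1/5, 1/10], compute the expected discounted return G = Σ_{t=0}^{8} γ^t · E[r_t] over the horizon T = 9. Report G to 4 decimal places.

t=0: π = [0.1000, 0.2000, 0.2000, 0.2000, 0.2000, 0.1000], E[r] = 3.2000, γ^t·E[r] = 3.200000, running G = 3.200000
t=1: π = [0.2100, 0.2200, 0.1700, 0.1400, 0.1600, 0.1000], E[r] = 3.5800, γ^t·E[r] = 2.864000, running G = 6.064000
t=2: π = [0.2100, 0.2330, 0.1600, 0.1320, 0.1650, 0.1000], E[r] = 3.6100, γ^t·E[r] = 2.310400, running G = 8.374400
t=3: π = [0.2100, 0.2343, 0.1597, 0.1330, 0.1630, 0.1000], E[r] = 3.6004, γ^t·E[r] = 1.843405, running G = 10.217805
t=4: π = [0.2100, 0.2344, 0.1600, 0.1326, 0.1629, 0.1000], E[r] = 3.6029, γ^t·E[r] = 1.475764, running G = 11.693569
t=5: π = [0.2100, 0.2344, 0.1600, 0.1326, 0.1630, 0.1000], E[r] = 3.6030, γ^t·E[r] = 1.180630, running G = 12.874199
t=6: π = [0.2100, 0.2344, 0.1600, 0.1326, 0.1630, 0.1000], E[r] = 3.6029, γ^t·E[r] = 0.944479, running G = 13.818679
t=7: π = [0.2100, 0.2344, 0.1600, 0.1326, 0.1630, 0.1000], E[r] = 3.6029, γ^t·E[r] = 0.755587, running G = 14.574266
t=8: π = [0.2100, 0.2344, 0.1600, 0.1326, 0.1630, 0.1000], E[r] = 3.6029, γ^t·E[r] = 0.604470, running G = 15.178736

G = 15.1787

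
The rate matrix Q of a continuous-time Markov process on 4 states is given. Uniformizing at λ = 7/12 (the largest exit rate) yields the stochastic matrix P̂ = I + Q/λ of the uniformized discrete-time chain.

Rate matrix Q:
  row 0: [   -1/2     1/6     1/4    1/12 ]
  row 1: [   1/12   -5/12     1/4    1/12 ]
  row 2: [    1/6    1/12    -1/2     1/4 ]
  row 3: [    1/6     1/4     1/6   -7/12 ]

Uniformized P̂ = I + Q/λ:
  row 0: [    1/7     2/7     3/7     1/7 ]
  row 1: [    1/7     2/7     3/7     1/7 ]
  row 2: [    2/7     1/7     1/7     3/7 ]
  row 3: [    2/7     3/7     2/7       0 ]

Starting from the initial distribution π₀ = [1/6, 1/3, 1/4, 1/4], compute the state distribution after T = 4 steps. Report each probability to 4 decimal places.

π = [0.2160, 0.2703, 0.3112, 0.2025]

t=0: π = [0.1667, 0.3333, 0.2500, 0.2500]
t=1: π = [0.2143, 0.2857, 0.3214, 0.1786]
t=2: π = [0.2143, 0.2653, 0.3112, 0.2092]
t=3: π = [0.2172, 0.2711, 0.3098, 0.2019]
t=4: π = [0.2160, 0.2703, 0.3112, 0.2025]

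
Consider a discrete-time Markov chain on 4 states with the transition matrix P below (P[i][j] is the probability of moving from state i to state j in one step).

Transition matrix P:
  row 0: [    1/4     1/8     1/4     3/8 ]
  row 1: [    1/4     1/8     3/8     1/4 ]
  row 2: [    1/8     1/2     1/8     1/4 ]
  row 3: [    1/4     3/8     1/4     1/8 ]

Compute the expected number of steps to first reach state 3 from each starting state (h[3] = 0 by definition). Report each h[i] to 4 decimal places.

h = [3.1543, 3.6114, 3.6571, 0.0000]

First-step conditioning: h[3] = 0; for i ≠ 3, h[i] = 1 + Σ_k P[i][k]·h[k].
  h[0] = 1 + 1/4·h[0] + 1/8·h[1] + 1/4·h[2]
  h[1] = 1 + 1/4·h[0] + 1/8·h[1] + 3/8·h[2]
  h[2] = 1 + 1/8·h[0] + 1/2·h[1] + 1/8·h[2]
Solving the 3×3 linear system over states ≠ 3 gives exactly h = [552/175, 632/175, 128/35, 0] (h[3] = 0 is the target).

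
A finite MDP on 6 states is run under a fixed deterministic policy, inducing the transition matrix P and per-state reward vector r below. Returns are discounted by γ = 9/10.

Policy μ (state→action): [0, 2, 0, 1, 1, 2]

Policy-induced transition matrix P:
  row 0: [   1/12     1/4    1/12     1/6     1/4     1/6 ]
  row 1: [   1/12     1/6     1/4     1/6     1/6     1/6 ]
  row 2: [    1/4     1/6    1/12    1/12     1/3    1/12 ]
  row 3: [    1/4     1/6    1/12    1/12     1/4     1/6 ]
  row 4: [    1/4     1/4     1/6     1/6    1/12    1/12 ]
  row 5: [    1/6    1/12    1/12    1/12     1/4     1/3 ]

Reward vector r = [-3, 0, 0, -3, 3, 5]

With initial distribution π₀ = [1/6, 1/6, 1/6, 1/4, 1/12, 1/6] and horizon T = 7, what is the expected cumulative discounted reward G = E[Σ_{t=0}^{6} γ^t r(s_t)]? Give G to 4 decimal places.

G = 2.2245

t=0: π = [0.1667, 0.1667, 0.1667, 0.2500, 0.0833, 0.1667], E[r] = -0.1667, γ^t·E[r] = -0.166667, running G = -0.166667
t=1: π = [0.1806, 0.1736, 0.1181, 0.1181, 0.2361, 0.1736], E[r] = 0.6806, γ^t·E[r] = 0.612500, running G = 0.445833
t=2: π = [0.1765, 0.1869, 0.1319, 0.1325, 0.2060, 0.1661], E[r] = 0.5214, γ^t·E[r] = 0.422344, running G = 0.868177
t=3: π = [0.1756, 0.1847, 0.1317, 0.1308, 0.2111, 0.1662], E[r] = 0.5450, γ^t·E[r] = 0.397336, running G = 1.265513
t=4: π = [0.1761, 0.1850, 0.1317, 0.1309, 0.2104, 0.1658], E[r] = 0.5391, γ^t·E[r] = 0.353676, running G = 1.619189
t=5: π = [0.1760, 0.1851, 0.1317, 0.1310, 0.2105, 0.1658], E[r] = 0.5396, γ^t·E[r] = 0.318606, running G = 1.937795
t=6: π = [0.1760, 0.1851, 0.1317, 0.1310, 0.2105, 0.1658], E[r] = 0.5394, γ^t·E[r] = 0.286668, running G = 2.224464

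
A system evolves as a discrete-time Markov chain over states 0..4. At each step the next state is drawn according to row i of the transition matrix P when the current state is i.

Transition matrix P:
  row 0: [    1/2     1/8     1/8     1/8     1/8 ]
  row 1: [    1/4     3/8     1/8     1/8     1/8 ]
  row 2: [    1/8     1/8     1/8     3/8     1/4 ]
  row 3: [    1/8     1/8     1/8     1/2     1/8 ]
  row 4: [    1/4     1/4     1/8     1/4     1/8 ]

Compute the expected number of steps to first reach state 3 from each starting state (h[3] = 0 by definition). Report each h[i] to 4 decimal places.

h = [5.7528, 5.7528, 4.2247, 0.0000, 5.0337]

First-step conditioning: h[3] = 0; for i ≠ 3, h[i] = 1 + Σ_k P[i][k]·h[k].
  h[0] = 1 + 1/2·h[0] + 1/8·h[1] + 1/8·h[2] + 1/8·h[4]
  h[1] = 1 + 1/4·h[0] + 3/8·h[1] + 1/8·h[2] + 1/8·h[4]
  h[2] = 1 + 1/8·h[0] + 1/8·h[1] + 1/8·h[2] + 1/4·h[4]
  h[4] = 1 + 1/4·h[0] + 1/4·h[1] + 1/8·h[2] + 1/8·h[4]
Solving the 4×4 linear system over states ≠ 3 gives exactly h = [512/89, 512/89, 376/89, 0, 448/89] (h[3] = 0 is the target).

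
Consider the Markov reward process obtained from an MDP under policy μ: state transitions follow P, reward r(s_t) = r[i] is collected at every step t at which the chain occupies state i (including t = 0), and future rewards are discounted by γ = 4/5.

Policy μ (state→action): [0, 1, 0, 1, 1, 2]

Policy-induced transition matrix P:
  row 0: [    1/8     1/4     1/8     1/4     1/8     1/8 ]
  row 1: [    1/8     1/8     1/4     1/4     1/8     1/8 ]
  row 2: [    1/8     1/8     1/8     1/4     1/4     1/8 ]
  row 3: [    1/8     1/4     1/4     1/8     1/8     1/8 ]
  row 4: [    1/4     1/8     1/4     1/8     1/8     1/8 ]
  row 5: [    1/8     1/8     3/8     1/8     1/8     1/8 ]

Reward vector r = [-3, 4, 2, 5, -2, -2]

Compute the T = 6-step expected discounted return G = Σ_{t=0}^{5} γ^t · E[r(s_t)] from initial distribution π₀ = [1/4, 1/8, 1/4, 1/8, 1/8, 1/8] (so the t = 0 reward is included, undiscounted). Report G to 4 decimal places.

t=0: π = [0.2500, 0.1250, 0.2500, 0.1250, 0.1250, 0.1250], E[r] = 0.3750, γ^t·E[r] = 0.375000, running G = 0.375000
t=1: π = [0.1406, 0.1719, 0.2031, 0.2031, 0.1563, 0.1250], E[r] = 1.1250, γ^t·E[r] = 0.900000, running G = 1.275000
t=2: π = [0.1445, 0.1680, 0.2227, 0.1895, 0.1504, 0.1250], E[r] = 1.0801, γ^t·E[r] = 0.691250, running G = 1.966250
t=3: π = [0.1438, 0.1667, 0.2197, 0.1919, 0.1528, 0.1250], E[r] = 1.0789, γ^t·E[r] = 0.552375, running G = 2.518625
t=4: π = [0.1441, 0.1670, 0.2202, 0.1913, 0.1525, 0.1250], E[r] = 1.0774, γ^t·E[r] = 0.441300, running G = 2.959925
t=5: π = [0.1441, 0.1669, 0.2201, 0.1914, 0.1525, 0.1250], E[r] = 1.0777, γ^t·E[r] = 0.353135, running G = 3.313060

G = 3.3131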